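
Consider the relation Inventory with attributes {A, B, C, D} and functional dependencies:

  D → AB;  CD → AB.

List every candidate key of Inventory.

{C, D}

Attributes C, D never appear on any right-hand side, so every candidate key must contain {C, D}.
{C, D}⁺ = {A, B, C, D}, which is all of the schema, so {C, D} is the only candidate key.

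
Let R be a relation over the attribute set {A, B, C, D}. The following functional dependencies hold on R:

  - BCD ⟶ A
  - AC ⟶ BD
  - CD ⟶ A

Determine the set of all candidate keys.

Attribute C never appears on the right-hand side of any dependency, so C must belong to every candidate key.
{C}⁺ = {C}, which is not all of the schema, so we must add further attributes.
{A, C}⁺: AC→BD adds B, D → {A, B, C, D}. Minimal: {C}⁺ = {C}; {A}⁺ = {A} — none reach the full schema.
{C, D}⁺: CD→A adds A; AC→BD adds B → {A, B, C, D}. Minimal: {D}⁺ = {D}; {C}⁺ = {C} — none reach the full schema.

AC, CD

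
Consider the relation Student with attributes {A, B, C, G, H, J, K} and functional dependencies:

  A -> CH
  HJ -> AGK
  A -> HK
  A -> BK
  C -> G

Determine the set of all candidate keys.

Attribute J never appears on the right-hand side of any dependency, so J must belong to every candidate key.
{J}⁺ = {J}, which is not all of the schema, so we must add further attributes.
{A, J}⁺: A→CH adds C, H; HJ→AGK adds G, K; A→BK adds B → {A, B, C, G, H, J, K}.
{H, J}⁺: HJ→AGK adds A, G, K; A→BK adds B; A→CH adds C → {A, B, C, G, H, J, K}.

{A, J}, {H, J}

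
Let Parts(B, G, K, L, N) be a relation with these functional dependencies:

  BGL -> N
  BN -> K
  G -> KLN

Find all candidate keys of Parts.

BG

Attributes B, G never appear on any right-hand side, so every candidate key must contain {B, G}.
{B, G}⁺ = {B, G, K, L, N}, which is all of the schema, so {B, G} is the only candidate key.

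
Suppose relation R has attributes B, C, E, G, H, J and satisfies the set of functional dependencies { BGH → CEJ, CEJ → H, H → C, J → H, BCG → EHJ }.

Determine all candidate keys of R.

{B, C, G}⁺: BCG→EHJ adds E, H, J → {B, C, E, G, H, J}.
{B, G, H}⁺: BGH→CEJ adds C, E, J → {B, C, E, G, H, J}.
{B, G, J}⁺: J→H adds H; BGH→CEJ adds C, E → {B, C, E, G, H, J}.

BCG; BGH; BGJ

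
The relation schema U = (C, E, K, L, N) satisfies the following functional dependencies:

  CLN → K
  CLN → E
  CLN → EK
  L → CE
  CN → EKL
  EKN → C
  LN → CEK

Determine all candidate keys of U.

Attribute N never appears on the right-hand side of any dependency, so N must belong to every candidate key.
{N}⁺ = {N}, which is not all of the schema, so we must add further attributes.
{C, N}⁺: CN→EKL adds E, K, L → {C, E, K, L, N}. Minimal: {N}⁺ = {N}; {C}⁺ = {C} — none reach the full schema.
{L, N}⁺: L→CE adds C, E; CN→EKL adds K → {C, E, K, L, N}. Minimal: {N}⁺ = {N}; {L}⁺ = {C, E, L} — none reach the full schema.
{E, K, N}⁺: EKN→C adds C; CN→EKL adds L → {C, E, K, L, N}. Minimal: {K, N}⁺ = {K, N}; {E, N}⁺ = {E, N}; {E, K}⁺ = {E, K} — none reach the full schema.

CN, LN, EKN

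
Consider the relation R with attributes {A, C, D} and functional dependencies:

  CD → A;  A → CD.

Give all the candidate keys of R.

{A}⁺: A→CD adds C, D → {A, C, D}.
{C, D}⁺: CD→A adds A → {A, C, D}. Minimal: {D}⁺ = {D}; {C}⁺ = {C} — none reach the full schema.
Any other superkey contains one of these as a subset, so there are no further candidate keys.

{A}; {C, D}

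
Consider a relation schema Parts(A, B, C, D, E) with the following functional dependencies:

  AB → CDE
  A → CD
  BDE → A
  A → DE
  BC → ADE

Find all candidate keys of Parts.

{A, B}⁺: AB→CDE adds C, D, E → {A, B, C, D, E}. Minimal: {B}⁺ = {B}; {A}⁺ = {A, C, D, E} — none reach the full schema.
{B, C}⁺: BC→ADE adds A, D, E → {A, B, C, D, E}. Minimal: {C}⁺ = {C}; {B}⁺ = {B} — none reach the full schema.
{B, D, E}⁺: BDE→A adds A; AB→CDE adds C → {A, B, C, D, E}. Minimal: {D, E}⁺ = {D, E}; {B, E}⁺ = {B, E}; {B, D}⁺ = {B, D} — none reach the full schema.
Any other superkey contains one of these as a subset, so there are no further candidate keys.

AB; BC; BDE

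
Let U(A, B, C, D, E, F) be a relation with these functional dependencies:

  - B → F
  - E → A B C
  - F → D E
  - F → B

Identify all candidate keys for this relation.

{B}⁺: B→F adds F; F→DE adds D, E; E→ABC adds A, C → {A, B, C, D, E, F}.
{E}⁺: E→ABC adds A, B, C; B→F adds F; F→DE adds D → {A, B, C, D, E, F}.
{F}⁺: F→DE adds D, E; F→B adds B; E→ABC adds A, C → {A, B, C, D, E, F}.

B, E, F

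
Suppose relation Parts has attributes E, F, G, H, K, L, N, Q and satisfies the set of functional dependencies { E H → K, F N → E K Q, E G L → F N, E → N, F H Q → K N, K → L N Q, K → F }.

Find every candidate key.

{E, G, H}; {G, H, K}; {F, G, H, N}; {F, G, H, Q}

Attributes G, H never appear on any right-hand side, so every candidate key must contain {G, H}.
{G, H}⁺ = {G, H}, which is not all of the schema, so we must add further attributes.
{E, G, H}⁺: EH→K adds K; E→N adds N; K→LNQ adds L, Q; K→F adds F → {E, F, G, H, K, L, N, Q}. Minimal: {G, H}⁺ = {G, H}; {E, H}⁺ = {E, F, H, K, L, N, Q}; {E, G}⁺ = {E, G, N} — none reach the full schema.
{G, H, K}⁺: K→LNQ adds L, N, Q; K→F adds F; FN→EKQ adds E → {E, F, G, H, K, L, N, Q}. Minimal: {H, K}⁺ = {E, F, H, K, L, N, Q}; {G, K}⁺ = {E, F, G, K, L, N, Q}; {G, H}⁺ = {G, H} — none reach the full schema.
{F, G, H, N}⁺: FN→EKQ adds E, K, Q; K→LNQ adds L → {E, F, G, H, K, L, N, Q}. Minimal: {G, H, N}⁺ = {G, H, N}; {F, H, N}⁺ = {E, F, H, K, L, N, Q}; {F, G, N}⁺ = {E, F, G, K, L, N, Q}; … — none reach the full schema.
{F, G, H, Q}⁺: FHQ→KN adds K, N; K→LNQ adds L; FN→EKQ adds E → {E, F, G, H, K, L, N, Q}. Minimal: {G, H, Q}⁺ = {G, H, Q}; {F, H, Q}⁺ = {E, F, H, K, L, N, Q}; {F, G, Q}⁺ = {F, G, Q}; … — none reach the full schema.
Any other superkey contains one of these as a subset, so there are no further candidate keys.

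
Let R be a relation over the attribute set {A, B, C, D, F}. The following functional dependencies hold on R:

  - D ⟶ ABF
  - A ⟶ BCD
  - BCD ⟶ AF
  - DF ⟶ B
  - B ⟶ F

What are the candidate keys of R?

{A}; {D}

{A}⁺: A→BCD adds B, C, D; BCD→AF adds F → {A, B, C, D, F}.
{D}⁺: D→ABF adds A, B, F; A→BCD adds C → {A, B, C, D, F}.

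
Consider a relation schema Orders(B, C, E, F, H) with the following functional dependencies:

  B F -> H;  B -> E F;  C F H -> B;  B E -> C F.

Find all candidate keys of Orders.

(B); (C, F, H)

{B}⁺: B→EF adds E, F; BE→CF adds C; BF→H adds H → {B, C, E, F, H}.
{C, F, H}⁺: CFH→B adds B; B→EF adds E → {B, C, E, F, H}. Minimal: {F, H}⁺ = {F, H}; {C, H}⁺ = {C, H}; {C, F}⁺ = {C, F} — none reach the full schema.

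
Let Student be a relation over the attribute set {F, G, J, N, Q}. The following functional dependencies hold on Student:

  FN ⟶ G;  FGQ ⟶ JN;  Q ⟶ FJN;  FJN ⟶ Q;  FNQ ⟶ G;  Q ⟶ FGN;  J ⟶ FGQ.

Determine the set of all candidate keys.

{J}⁺: J→FGQ adds F, G, Q; FGQ→JN adds N → {F, G, J, N, Q}.
{Q}⁺: Q→FJN adds F, J, N; FNQ→G adds G → {F, G, J, N, Q}.

{J}; {Q}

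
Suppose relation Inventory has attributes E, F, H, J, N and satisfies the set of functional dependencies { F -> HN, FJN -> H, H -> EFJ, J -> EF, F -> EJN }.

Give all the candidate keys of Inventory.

F; H; J

{F}⁺: F→HN adds H, N; H→EFJ adds E, J → {E, F, H, J, N}.
{H}⁺: H→EFJ adds E, F, J; F→EJN adds N → {E, F, H, J, N}.
{J}⁺: J→EF adds E, F; F→EJN adds N; F→HN adds H → {E, F, H, J, N}.
Any other superkey contains one of these as a subset, so there are no further candidate keys.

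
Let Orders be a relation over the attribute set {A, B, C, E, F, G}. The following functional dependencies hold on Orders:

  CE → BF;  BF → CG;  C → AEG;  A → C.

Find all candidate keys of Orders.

A, C, BF

{A}⁺: A→C adds C; C→AEG adds E, G; CE→BF adds B, F → {A, B, C, E, F, G}.
{C}⁺: C→AEG adds A, E, G; CE→BF adds B, F → {A, B, C, E, F, G}.
{B, F}⁺: BF→CG adds C, G; C→AEG adds A, E → {A, B, C, E, F, G}.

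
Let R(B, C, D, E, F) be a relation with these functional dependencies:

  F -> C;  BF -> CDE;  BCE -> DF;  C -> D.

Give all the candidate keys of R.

{B, F}⁺: F→C adds C; BF→CDE adds D, E → {B, C, D, E, F}. Minimal: {F}⁺ = {C, D, F}; {B}⁺ = {B} — none reach the full schema.
{B, C, E}⁺: BCE→DF adds D, F → {B, C, D, E, F}. Minimal: {C, E}⁺ = {C, D, E}; {B, E}⁺ = {B, E}; {B, C}⁺ = {B, C, D} — none reach the full schema.
Any other superkey contains one of these as a subset, so there are no further candidate keys.

(B, F); (B, C, E)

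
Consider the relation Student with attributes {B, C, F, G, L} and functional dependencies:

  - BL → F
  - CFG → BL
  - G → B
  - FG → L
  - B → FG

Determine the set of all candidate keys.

{B, C}; {C, G}

Attribute C never appears on the right-hand side of any dependency, so C must belong to every candidate key.
{C}⁺ = {C}, which is not all of the schema, so we must add further attributes.
{B, C}⁺: B→FG adds F, G; CFG→BL adds L → {B, C, F, G, L}.
{C, G}⁺: G→B adds B; B→FG adds F; CFG→BL adds L → {B, C, F, G, L}.
Any other superkey contains one of these as a subset, so there are no further candidate keys.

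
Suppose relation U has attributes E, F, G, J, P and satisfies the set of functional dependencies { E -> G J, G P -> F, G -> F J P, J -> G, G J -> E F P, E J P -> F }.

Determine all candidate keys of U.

{E}⁺: E→GJ adds G, J; G→FJP adds F, P → {E, F, G, J, P}.
{G}⁺: G→FJP adds F, J, P; GJ→EFP adds E → {E, F, G, J, P}.
{J}⁺: J→G adds G; GJ→EFP adds E, F, P → {E, F, G, J, P}.
Any other superkey contains one of these as a subset, so there are no further candidate keys.

E, G, J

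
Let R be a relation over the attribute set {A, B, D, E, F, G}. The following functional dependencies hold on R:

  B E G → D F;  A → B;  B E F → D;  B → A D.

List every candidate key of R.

(A, E, G); (B, E, G)

Attributes E, G never appear on any right-hand side, so every candidate key must contain {E, G}.
{E, G}⁺ = {E, G}, which is not all of the schema, so we must add further attributes.
{A, E, G}⁺: A→B adds B; B→AD adds D; BEG→DF adds F → {A, B, D, E, F, G}. Minimal: {E, G}⁺ = {E, G}; {A, G}⁺ = {A, B, D, G}; {A, E}⁺ = {A, B, D, E} — none reach the full schema.
{B, E, G}⁺: BEG→DF adds D, F; B→AD adds A → {A, B, D, E, F, G}. Minimal: {E, G}⁺ = {E, G}; {B, G}⁺ = {A, B, D, G}; {B, E}⁺ = {A, B, D, E} — none reach the full schema.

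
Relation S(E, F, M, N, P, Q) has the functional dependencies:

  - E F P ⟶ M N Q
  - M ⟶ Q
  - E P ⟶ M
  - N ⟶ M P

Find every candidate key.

EFN; EFP

{E, F, N}⁺: N→MP adds M, P; EFP→MNQ adds Q → {E, F, M, N, P, Q}.
{E, F, P}⁺: EFP→MNQ adds M, N, Q → {E, F, M, N, P, Q}.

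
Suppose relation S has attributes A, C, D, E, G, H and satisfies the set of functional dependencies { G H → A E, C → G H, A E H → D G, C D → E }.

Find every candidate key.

Attribute C never appears on the right-hand side of any dependency, so C must belong to every candidate key.
{C}⁺ = {A, C, D, E, G, H}, which is all of the schema, so {C} is the only candidate key.

C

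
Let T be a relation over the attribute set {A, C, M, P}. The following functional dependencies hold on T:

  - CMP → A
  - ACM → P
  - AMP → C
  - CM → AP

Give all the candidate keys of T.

Attribute M never appears on the right-hand side of any dependency, so M must belong to every candidate key.
{M}⁺ = {M}, which is not all of the schema, so we must add further attributes.
{C, M}⁺: CM→AP adds A, P → {A, C, M, P}. Minimal: {M}⁺ = {M}; {C}⁺ = {C} — none reach the full schema.
{A, M, P}⁺: AMP→C adds C → {A, C, M, P}. Minimal: {M, P}⁺ = {M, P}; {A, P}⁺ = {A, P}; {A, M}⁺ = {A, M} — none reach the full schema.

{C, M}, {A, M, P}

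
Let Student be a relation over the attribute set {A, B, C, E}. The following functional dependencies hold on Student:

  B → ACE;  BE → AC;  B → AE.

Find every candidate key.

Attribute B never appears on the right-hand side of any dependency, so B must belong to every candidate key.
{B}⁺ = {A, B, C, E}, which is all of the schema, so {B} is the only candidate key.

B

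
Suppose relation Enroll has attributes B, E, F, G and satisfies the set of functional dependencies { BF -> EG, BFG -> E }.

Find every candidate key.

{B, F}

Attributes B, F never appear on any right-hand side, so every candidate key must contain {B, F}.
{B, F}⁺ = {B, E, F, G}, which is all of the schema, so {B, F} is the only candidate key.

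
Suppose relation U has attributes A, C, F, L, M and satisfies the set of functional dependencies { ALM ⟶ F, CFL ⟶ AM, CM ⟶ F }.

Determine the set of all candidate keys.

{C, F, L}; {C, L, M}

{C, F, L}⁺: CFL→AM adds A, M → {A, C, F, L, M}.
{C, L, M}⁺: CM→F adds F; CFL→AM adds A → {A, C, F, L, M}.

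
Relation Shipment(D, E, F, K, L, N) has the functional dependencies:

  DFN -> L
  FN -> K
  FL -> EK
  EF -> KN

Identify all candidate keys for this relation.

Attributes D, F never appear on any right-hand side, so every candidate key must contain {D, F}.
{D, F}⁺ = {D, F}, which is not all of the schema, so we must add further attributes.
{D, E, F}⁺: EF→KN adds K, N; DFN→L adds L → {D, E, F, K, L, N}. Minimal: {E, F}⁺ = {E, F, K, N}; {D, F}⁺ = {D, F}; {D, E}⁺ = {D, E} — none reach the full schema.
{D, F, L}⁺: FL→EK adds E, K; EF→KN adds N → {D, E, F, K, L, N}. Minimal: {F, L}⁺ = {E, F, K, L, N}; {D, L}⁺ = {D, L}; {D, F}⁺ = {D, F} — none reach the full schema.
{D, F, N}⁺: DFN→L adds L; FN→K adds K; FL→EK adds E → {D, E, F, K, L, N}. Minimal: {F, N}⁺ = {F, K, N}; {D, N}⁺ = {D, N}; {D, F}⁺ = {D, F} — none reach the full schema.

(D, E, F), (D, F, L), (D, F, N)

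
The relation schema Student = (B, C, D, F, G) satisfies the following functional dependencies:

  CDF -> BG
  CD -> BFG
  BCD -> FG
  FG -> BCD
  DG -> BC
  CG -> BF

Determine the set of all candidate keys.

CD; CG; DG; FG

{C, D}⁺: CD→BFG adds B, F, G → {B, C, D, F, G}.
{C, G}⁺: CG→BF adds B, F; FG→BCD adds D → {B, C, D, F, G}.
{D, G}⁺: DG→BC adds B, C; CG→BF adds F → {B, C, D, F, G}.
{F, G}⁺: FG→BCD adds B, C, D → {B, C, D, F, G}.
Any other superkey contains one of these as a subset, so there are no further candidate keys.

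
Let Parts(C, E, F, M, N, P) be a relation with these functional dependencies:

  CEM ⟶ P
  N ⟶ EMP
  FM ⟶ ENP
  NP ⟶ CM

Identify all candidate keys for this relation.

Attribute F never appears on the right-hand side of any dependency, so F must belong to every candidate key.
{F}⁺ = {F}, which is not all of the schema, so we must add further attributes.
{F, M}⁺: FM→ENP adds E, N, P; NP→CM adds C → {C, E, F, M, N, P}. Minimal: {M}⁺ = {M}; {F}⁺ = {F} — none reach the full schema.
{F, N}⁺: N→EMP adds E, M, P; NP→CM adds C → {C, E, F, M, N, P}. Minimal: {N}⁺ = {C, E, M, N, P}; {F}⁺ = {F} — none reach the full schema.

{F, M}, {F, N}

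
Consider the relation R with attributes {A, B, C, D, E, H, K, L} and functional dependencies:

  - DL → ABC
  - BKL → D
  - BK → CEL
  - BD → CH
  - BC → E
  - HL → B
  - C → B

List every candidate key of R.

Attribute K never appears on the right-hand side of any dependency, so K must belong to every candidate key.
{K}⁺ = {K}, which is not all of the schema, so we must add further attributes.
{B, K}⁺: BK→CEL adds C, E, L; BKL→D adds D; BD→CH adds H; DL→ABC adds A → {A, B, C, D, E, H, K, L}. Minimal: {K}⁺ = {K}; {B}⁺ = {B} — none reach the full schema.
{C, K}⁺: C→B adds B; BK→CEL adds E, L; BKL→D adds D; BD→CH adds H; DL→ABC adds A → {A, B, C, D, E, H, K, L}. Minimal: {K}⁺ = {K}; {C}⁺ = {B, C, E} — none reach the full schema.
{D, K, L}⁺: DL→ABC adds A, B, C; BK→CEL adds E; BD→CH adds H → {A, B, C, D, E, H, K, L}. Minimal: {K, L}⁺ = {K, L}; {D, L}⁺ = {A, B, C, D, E, H, L}; {D, K}⁺ = {D, K} — none reach the full schema.
{H, K, L}⁺: HL→B adds B; BKL→D adds D; BK→CEL adds C, E; DL→ABC adds A → {A, B, C, D, E, H, K, L}. Minimal: {K, L}⁺ = {K, L}; {H, L}⁺ = {B, H, L}; {H, K}⁺ = {H, K} — none reach the full schema.

{B, K}, {C, K}, {D, K, L}, {H, K, L}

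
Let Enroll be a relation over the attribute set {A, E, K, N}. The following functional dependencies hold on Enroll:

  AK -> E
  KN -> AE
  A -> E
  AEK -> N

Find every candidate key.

Attribute K never appears on the right-hand side of any dependency, so K must belong to every candidate key.
{K}⁺ = {K}, which is not all of the schema, so we must add further attributes.
{A, K}⁺: AK→E adds E; AEK→N adds N → {A, E, K, N}. Minimal: {K}⁺ = {K}; {A}⁺ = {A, E} — none reach the full schema.
{K, N}⁺: KN→AE adds A, E → {A, E, K, N}. Minimal: {N}⁺ = {N}; {K}⁺ = {K} — none reach the full schema.

{A, K}, {K, N}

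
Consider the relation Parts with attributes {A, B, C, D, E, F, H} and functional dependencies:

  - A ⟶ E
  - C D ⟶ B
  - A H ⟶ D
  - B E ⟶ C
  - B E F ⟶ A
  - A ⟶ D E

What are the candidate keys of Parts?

{A, B, F, H}, {A, C, F, H}, {B, E, F, H}, {C, D, E, F, H}

{A, B, F, H}⁺: A→E adds E; AH→D adds D; BE→C adds C → {A, B, C, D, E, F, H}. Minimal: {B, F, H}⁺ = {B, F, H}; {A, F, H}⁺ = {A, D, E, F, H}; {A, B, H}⁺ = {A, B, C, D, E, H}; … — none reach the full schema.
{A, C, F, H}⁺: A→E adds E; AH→D adds D; CD→B adds B → {A, B, C, D, E, F, H}. Minimal: {C, F, H}⁺ = {C, F, H}; {A, F, H}⁺ = {A, D, E, F, H}; {A, C, H}⁺ = {A, B, C, D, E, H}; … — none reach the full schema.
{B, E, F, H}⁺: BE→C adds C; BEF→A adds A; A→DE adds D → {A, B, C, D, E, F, H}. Minimal: {E, F, H}⁺ = {E, F, H}; {B, F, H}⁺ = {B, F, H}; {B, E, H}⁺ = {B, C, E, H}; … — none reach the full schema.
{C, D, E, F, H}⁺: CD→B adds B; BEF→A adds A → {A, B, C, D, E, F, H}. Minimal: {D, E, F, H}⁺ = {D, E, F, H}; {C, E, F, H}⁺ = {C, E, F, H}; {C, D, F, H}⁺ = {B, C, D, F, H}; … — none reach the full schema.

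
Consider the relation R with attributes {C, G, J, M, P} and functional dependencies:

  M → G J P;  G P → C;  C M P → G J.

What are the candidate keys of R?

Attribute M never appears on the right-hand side of any dependency, so M must belong to every candidate key.
{M}⁺ = {C, G, J, M, P}, which is all of the schema, so {M} is the only candidate key.

M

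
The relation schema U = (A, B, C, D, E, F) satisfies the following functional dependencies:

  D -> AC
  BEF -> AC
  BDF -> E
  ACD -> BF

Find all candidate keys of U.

(D)

Attribute D never appears on the right-hand side of any dependency, so D must belong to every candidate key.
{D}⁺ = {A, B, C, D, E, F}, which is all of the schema, so {D} is the only candidate key.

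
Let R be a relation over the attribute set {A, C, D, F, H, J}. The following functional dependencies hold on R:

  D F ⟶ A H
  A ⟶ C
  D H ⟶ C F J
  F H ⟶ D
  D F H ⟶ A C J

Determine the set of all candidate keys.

DF, DH, FH

{D, F}⁺: DF→AH adds A, H; A→C adds C; DH→CFJ adds J → {A, C, D, F, H, J}.
{D, H}⁺: DH→CFJ adds C, F, J; DFH→ACJ adds A → {A, C, D, F, H, J}.
{F, H}⁺: FH→D adds D; DFH→ACJ adds A, C, J → {A, C, D, F, H, J}.
Any other superkey contains one of these as a subset, so there are no further candidate keys.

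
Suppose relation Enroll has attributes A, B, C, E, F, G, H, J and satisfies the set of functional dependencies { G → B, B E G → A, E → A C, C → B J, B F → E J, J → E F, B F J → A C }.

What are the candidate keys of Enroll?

{C, G, H}⁺: G→B adds B; C→BJ adds J; J→EF adds E, F; BFJ→AC adds A → {A, B, C, E, F, G, H, J}. Minimal: {G, H}⁺ = {B, G, H}; {C, H}⁺ = {A, B, C, E, F, H, J}; {C, G}⁺ = {A, B, C, E, F, G, J} — none reach the full schema.
{E, G, H}⁺: G→B adds B; BEG→A adds A; E→AC adds C; C→BJ adds J; J→EF adds F → {A, B, C, E, F, G, H, J}. Minimal: {G, H}⁺ = {B, G, H}; {E, H}⁺ = {A, B, C, E, F, H, J}; {E, G}⁺ = {A, B, C, E, F, G, J} — none reach the full schema.
{F, G, H}⁺: G→B adds B; BF→EJ adds E, J; BFJ→AC adds A, C → {A, B, C, E, F, G, H, J}. Minimal: {G, H}⁺ = {B, G, H}; {F, H}⁺ = {F, H}; {F, G}⁺ = {A, B, C, E, F, G, J} — none reach the full schema.
{G, H, J}⁺: G→B adds B; J→EF adds E, F; BFJ→AC adds A, C → {A, B, C, E, F, G, H, J}. Minimal: {H, J}⁺ = {A, B, C, E, F, H, J}; {G, J}⁺ = {A, B, C, E, F, G, J}; {G, H}⁺ = {B, G, H} — none reach the full schema.

(C, G, H); (E, G, H); (F, G, H); (G, H, J)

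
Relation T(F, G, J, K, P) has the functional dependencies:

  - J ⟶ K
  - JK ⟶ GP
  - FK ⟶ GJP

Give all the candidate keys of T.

{F, J}; {F, K}

Attribute F never appears on the right-hand side of any dependency, so F must belong to every candidate key.
{F}⁺ = {F}, which is not all of the schema, so we must add further attributes.
{F, J}⁺: J→K adds K; JK→GP adds G, P → {F, G, J, K, P}. Minimal: {J}⁺ = {G, J, K, P}; {F}⁺ = {F} — none reach the full schema.
{F, K}⁺: FK→GJP adds G, J, P → {F, G, J, K, P}. Minimal: {K}⁺ = {K}; {F}⁺ = {F} — none reach the full schema.
Any other superkey contains one of these as a subset, so there are no further candidate keys.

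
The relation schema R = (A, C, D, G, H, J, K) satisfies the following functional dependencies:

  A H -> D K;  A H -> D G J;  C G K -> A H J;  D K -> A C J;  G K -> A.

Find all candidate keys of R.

{A, H}⁺: AH→DK adds D, K; AH→DGJ adds G, J; DK→ACJ adds C → {A, C, D, G, H, J, K}. Minimal: {H}⁺ = {H}; {A}⁺ = {A} — none reach the full schema.
{C, G, K}⁺: CGK→AHJ adds A, H, J; AH→DK adds D → {A, C, D, G, H, J, K}. Minimal: {G, K}⁺ = {A, G, K}; {C, K}⁺ = {C, K}; {C, G}⁺ = {C, G} — none reach the full schema.
{D, G, K}⁺: DK→ACJ adds A, C, J; CGK→AHJ adds H → {A, C, D, G, H, J, K}. Minimal: {G, K}⁺ = {A, G, K}; {D, K}⁺ = {A, C, D, J, K}; {D, G}⁺ = {D, G} — none reach the full schema.
{D, H, K}⁺: DK→ACJ adds A, C, J; AH→DGJ adds G → {A, C, D, G, H, J, K}. Minimal: {H, K}⁺ = {H, K}; {D, K}⁺ = {A, C, D, J, K}; {D, H}⁺ = {D, H} — none reach the full schema.
{G, H, K}⁺: GK→A adds A; AH→DK adds D; AH→DGJ adds J; DK→ACJ adds C → {A, C, D, G, H, J, K}. Minimal: {H, K}⁺ = {H, K}; {G, K}⁺ = {A, G, K}; {G, H}⁺ = {G, H} — none reach the full schema.

{A, H}, {C, G, K}, {D, G, K}, {D, H, K}, {G, H, K}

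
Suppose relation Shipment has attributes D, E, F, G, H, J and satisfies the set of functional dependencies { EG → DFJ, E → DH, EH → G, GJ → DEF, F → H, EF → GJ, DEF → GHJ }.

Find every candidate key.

E; GJ

{E}⁺: E→DH adds D, H; EH→G adds G; EG→DFJ adds F, J → {D, E, F, G, H, J}.
{G, J}⁺: GJ→DEF adds D, E, F; F→H adds H → {D, E, F, G, H, J}.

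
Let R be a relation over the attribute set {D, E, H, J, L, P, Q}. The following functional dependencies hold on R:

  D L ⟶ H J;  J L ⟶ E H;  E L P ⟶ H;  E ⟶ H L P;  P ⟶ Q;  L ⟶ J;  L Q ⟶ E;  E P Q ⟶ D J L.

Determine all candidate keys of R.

{E}⁺: E→HLP adds H, L, P; P→Q adds Q; L→J adds J; EPQ→DJL adds D → {D, E, H, J, L, P, Q}.
{L}⁺: L→J adds J; JL→EH adds E, H; E→HLP adds P; P→Q adds Q; EPQ→DJL adds D → {D, E, H, J, L, P, Q}.
Any other superkey contains one of these as a subset, so there are no further candidate keys.

E, L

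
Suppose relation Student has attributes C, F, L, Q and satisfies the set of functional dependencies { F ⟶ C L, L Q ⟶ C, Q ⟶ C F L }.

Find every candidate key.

{Q}

Attribute Q never appears on the right-hand side of any dependency, so Q must belong to every candidate key.
{Q}⁺ = {C, F, L, Q}, which is all of the schema, so {Q} is the only candidate key.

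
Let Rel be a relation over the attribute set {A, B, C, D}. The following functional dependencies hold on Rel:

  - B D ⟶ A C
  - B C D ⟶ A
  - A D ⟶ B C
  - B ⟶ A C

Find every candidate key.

AD, BD

Attribute D never appears on the right-hand side of any dependency, so D must belong to every candidate key.
{D}⁺ = {D}, which is not all of the schema, so we must add further attributes.
{A, D}⁺: AD→BC adds B, C → {A, B, C, D}.
{B, D}⁺: BD→AC adds A, C → {A, B, C, D}.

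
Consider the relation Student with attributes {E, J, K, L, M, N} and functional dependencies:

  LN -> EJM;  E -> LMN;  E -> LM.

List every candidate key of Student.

{E, K}, {K, L, N}

Attribute K never appears on the right-hand side of any dependency, so K must belong to every candidate key.
{K}⁺ = {K}, which is not all of the schema, so we must add further attributes.
{E, K}⁺: E→LMN adds L, M, N; LN→EJM adds J → {E, J, K, L, M, N}. Minimal: {K}⁺ = {K}; {E}⁺ = {E, J, L, M, N} — none reach the full schema.
{K, L, N}⁺: LN→EJM adds E, J, M → {E, J, K, L, M, N}. Minimal: {L, N}⁺ = {E, J, L, M, N}; {K, N}⁺ = {K, N}; {K, L}⁺ = {K, L} — none reach the full schema.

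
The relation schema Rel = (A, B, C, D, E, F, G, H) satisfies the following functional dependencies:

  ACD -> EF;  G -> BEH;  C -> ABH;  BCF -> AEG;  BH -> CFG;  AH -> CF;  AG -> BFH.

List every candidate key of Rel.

Attribute D never appears on the right-hand side of any dependency, so D must belong to every candidate key.
{D}⁺ = {D}, which is not all of the schema, so we must add further attributes.
{C, D}⁺: C→ABH adds A, B, H; BH→CFG adds F, G; ACD→EF adds E → {A, B, C, D, E, F, G, H}.
{D, G}⁺: G→BEH adds B, E, H; BH→CFG adds C, F; C→ABH adds A → {A, B, C, D, E, F, G, H}.
{A, D, H}⁺: AH→CF adds C, F; ACD→EF adds E; C→ABH adds B; BCF→AEG adds G → {A, B, C, D, E, F, G, H}.
{B, D, H}⁺: BH→CFG adds C, F, G; G→BEH adds E; C→ABH adds A → {A, B, C, D, E, F, G, H}.
Any other superkey contains one of these as a subset, so there are no further candidate keys.

{C, D}, {D, G}, {A, D, H}, {B, D, H}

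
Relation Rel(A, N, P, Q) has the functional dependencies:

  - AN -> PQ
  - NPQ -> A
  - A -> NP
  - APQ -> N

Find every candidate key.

{A}⁺: A→NP adds N, P; AN→PQ adds Q → {A, N, P, Q}.
{N, P, Q}⁺: NPQ→A adds A → {A, N, P, Q}. Minimal: {P, Q}⁺ = {P, Q}; {N, Q}⁺ = {N, Q}; {N, P}⁺ = {N, P} — none reach the full schema.

{A}, {N, P, Q}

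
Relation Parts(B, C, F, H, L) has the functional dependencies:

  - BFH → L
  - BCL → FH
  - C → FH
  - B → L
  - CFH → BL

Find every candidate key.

Attribute C never appears on the right-hand side of any dependency, so C must belong to every candidate key.
{C}⁺ = {B, C, F, H, L}, which is all of the schema, so {C} is the only candidate key.

(C)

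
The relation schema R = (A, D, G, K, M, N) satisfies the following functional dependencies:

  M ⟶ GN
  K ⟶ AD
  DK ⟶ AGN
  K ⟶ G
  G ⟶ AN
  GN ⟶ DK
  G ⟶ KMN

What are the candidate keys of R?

(G); (K); (M)

{G}⁺: G→AN adds A, N; GN→DK adds D, K; G→KMN adds M → {A, D, G, K, M, N}.
{K}⁺: K→AD adds A, D; DK→AGN adds G, N; G→KMN adds M → {A, D, G, K, M, N}.
{M}⁺: M→GN adds G, N; G→AN adds A; GN→DK adds D, K → {A, D, G, K, M, N}.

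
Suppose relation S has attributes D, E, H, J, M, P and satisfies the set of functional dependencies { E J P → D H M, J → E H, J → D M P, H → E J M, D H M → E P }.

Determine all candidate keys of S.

{H}, {J}

{H}⁺: H→EJM adds E, J, M; J→DMP adds D, P → {D, E, H, J, M, P}.
{J}⁺: J→EH adds E, H; J→DMP adds D, M, P → {D, E, H, J, M, P}.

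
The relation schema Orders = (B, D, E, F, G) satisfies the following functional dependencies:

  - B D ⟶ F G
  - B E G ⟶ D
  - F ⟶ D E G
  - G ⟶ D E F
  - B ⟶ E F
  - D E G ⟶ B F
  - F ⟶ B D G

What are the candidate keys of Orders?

{B}; {F}; {G}

{B}⁺: B→EF adds E, F; F→BDG adds D, G → {B, D, E, F, G}.
{F}⁺: F→DEG adds D, E, G; DEG→BF adds B → {B, D, E, F, G}.
{G}⁺: G→DEF adds D, E, F; DEG→BF adds B → {B, D, E, F, G}.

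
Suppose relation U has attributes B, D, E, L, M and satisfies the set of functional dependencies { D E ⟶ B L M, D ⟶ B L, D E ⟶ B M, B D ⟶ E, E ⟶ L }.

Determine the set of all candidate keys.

D

{D}⁺: D→BL adds B, L; BD→E adds E; DE→BLM adds M → {B, D, E, L, M}.
No other minimal superkey exists.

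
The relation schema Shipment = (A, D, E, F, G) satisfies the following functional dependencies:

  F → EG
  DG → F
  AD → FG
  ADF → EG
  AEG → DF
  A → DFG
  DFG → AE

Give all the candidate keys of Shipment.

{A}⁺: A→DFG adds D, F, G; DFG→AE adds E → {A, D, E, F, G}.
{D, F}⁺: F→EG adds E, G; DFG→AE adds A → {A, D, E, F, G}. Minimal: {F}⁺ = {E, F, G}; {D}⁺ = {D} — none reach the full schema.
{D, G}⁺: DG→F adds F; DFG→AE adds A, E → {A, D, E, F, G}. Minimal: {G}⁺ = {G}; {D}⁺ = {D} — none reach the full schema.

(A), (D, F), (D, G)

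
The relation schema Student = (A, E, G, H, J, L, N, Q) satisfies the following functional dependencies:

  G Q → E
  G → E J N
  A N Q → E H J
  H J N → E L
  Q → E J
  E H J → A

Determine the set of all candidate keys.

Attributes G, Q never appear on any right-hand side, so every candidate key must contain {G, Q}.
{G, Q}⁺ = {E, G, J, N, Q}, which is not all of the schema, so we must add further attributes.
{A, G, Q}⁺: GQ→E adds E; G→EJN adds J, N; ANQ→EHJ adds H; HJN→EL adds L → {A, E, G, H, J, L, N, Q}.
{G, H, Q}⁺: GQ→E adds E; G→EJN adds J, N; HJN→EL adds L; EHJ→A adds A → {A, E, G, H, J, L, N, Q}.
Any other superkey contains one of these as a subset, so there are no further candidate keys.

(A, G, Q), (G, H, Q)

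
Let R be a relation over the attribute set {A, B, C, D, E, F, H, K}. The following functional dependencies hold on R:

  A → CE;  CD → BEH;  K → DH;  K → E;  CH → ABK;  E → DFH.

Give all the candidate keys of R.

{A}⁺: A→CE adds C, E; E→DFH adds D, F, H; CD→BEH adds B; CH→ABK adds K → {A, B, C, D, E, F, H, K}.
{C, D}⁺: CD→BEH adds B, E, H; CH→ABK adds A, K; E→DFH adds F → {A, B, C, D, E, F, H, K}. Minimal: {D}⁺ = {D}; {C}⁺ = {C} — none reach the full schema.
{C, E}⁺: E→DFH adds D, F, H; CD→BEH adds B; CH→ABK adds A, K → {A, B, C, D, E, F, H, K}. Minimal: {E}⁺ = {D, E, F, H}; {C}⁺ = {C} — none reach the full schema.
{C, H}⁺: CH→ABK adds A, B, K; A→CE adds E; K→DH adds D; E→DFH adds F → {A, B, C, D, E, F, H, K}. Minimal: {H}⁺ = {H}; {C}⁺ = {C} — none reach the full schema.
{C, K}⁺: K→DH adds D, H; K→E adds E; CH→ABK adds A, B; E→DFH adds F → {A, B, C, D, E, F, H, K}. Minimal: {K}⁺ = {D, E, F, H, K}; {C}⁺ = {C} — none reach the full schema.
Any other superkey contains one of these as a subset, so there are no further candidate keys.

A; CD; CE; CH; CK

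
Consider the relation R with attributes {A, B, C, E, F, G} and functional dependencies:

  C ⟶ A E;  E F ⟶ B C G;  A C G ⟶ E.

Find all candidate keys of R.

Attribute F never appears on the right-hand side of any dependency, so F must belong to every candidate key.
{F}⁺ = {F}, which is not all of the schema, so we must add further attributes.
{C, F}⁺: C→AE adds A, E; EF→BCG adds B, G → {A, B, C, E, F, G}. Minimal: {F}⁺ = {F}; {C}⁺ = {A, C, E} — none reach the full schema.
{E, F}⁺: EF→BCG adds B, C, G; C→AE adds A → {A, B, C, E, F, G}. Minimal: {F}⁺ = {F}; {E}⁺ = {E} — none reach the full schema.

(C, F), (E, F)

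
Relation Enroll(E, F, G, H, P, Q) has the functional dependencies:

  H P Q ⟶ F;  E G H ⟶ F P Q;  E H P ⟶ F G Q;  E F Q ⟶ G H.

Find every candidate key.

(E, F, Q), (E, G, H), (E, H, P)

Attribute E never appears on the right-hand side of any dependency, so E must belong to every candidate key.
{E}⁺ = {E}, which is not all of the schema, so we must add further attributes.
{E, F, Q}⁺: EFQ→GH adds G, H; EGH→FPQ adds P → {E, F, G, H, P, Q}. Minimal: {F, Q}⁺ = {F, Q}; {E, Q}⁺ = {E, Q}; {E, F}⁺ = {E, F} — none reach the full schema.
{E, G, H}⁺: EGH→FPQ adds F, P, Q → {E, F, G, H, P, Q}. Minimal: {G, H}⁺ = {G, H}; {E, H}⁺ = {E, H}; {E, G}⁺ = {E, G} — none reach the full schema.
{E, H, P}⁺: EHP→FGQ adds F, G, Q → {E, F, G, H, P, Q}. Minimal: {H, P}⁺ = {H, P}; {E, P}⁺ = {E, P}; {E, H}⁺ = {E, H} — none reach the full schema.
Any other superkey contains one of these as a subset, so there are no further candidate keys.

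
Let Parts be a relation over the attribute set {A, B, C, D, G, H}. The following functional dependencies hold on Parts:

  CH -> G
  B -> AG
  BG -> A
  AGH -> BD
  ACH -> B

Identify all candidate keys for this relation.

{A, C, H}; {B, C, H}

Attributes C, H never appear on any right-hand side, so every candidate key must contain {C, H}.
{C, H}⁺ = {C, G, H}, which is not all of the schema, so we must add further attributes.
{A, C, H}⁺: CH→G adds G; AGH→BD adds B, D → {A, B, C, D, G, H}. Minimal: {C, H}⁺ = {C, G, H}; {A, H}⁺ = {A, H}; {A, C}⁺ = {A, C} — none reach the full schema.
{B, C, H}⁺: CH→G adds G; B→AG adds A; AGH→BD adds D → {A, B, C, D, G, H}. Minimal: {C, H}⁺ = {C, G, H}; {B, H}⁺ = {A, B, D, G, H}; {B, C}⁺ = {A, B, C, G} — none reach the full schema.
Any other superkey contains one of these as a subset, so there are no further candidate keys.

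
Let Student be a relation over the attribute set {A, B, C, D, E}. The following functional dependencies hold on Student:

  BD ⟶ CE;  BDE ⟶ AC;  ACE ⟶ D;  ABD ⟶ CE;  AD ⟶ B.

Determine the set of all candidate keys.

AD, BD, ACE

{A, D}⁺: AD→B adds B; BD→CE adds C, E → {A, B, C, D, E}. Minimal: {D}⁺ = {D}; {A}⁺ = {A} — none reach the full schema.
{B, D}⁺: BD→CE adds C, E; BDE→AC adds A → {A, B, C, D, E}. Minimal: {D}⁺ = {D}; {B}⁺ = {B} — none reach the full schema.
{A, C, E}⁺: ACE→D adds D; AD→B adds B → {A, B, C, D, E}. Minimal: {C, E}⁺ = {C, E}; {A, E}⁺ = {A, E}; {A, C}⁺ = {A, C} — none reach the full schema.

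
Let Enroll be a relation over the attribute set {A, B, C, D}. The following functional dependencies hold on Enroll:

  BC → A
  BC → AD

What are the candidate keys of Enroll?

Attributes B, C never appear on any right-hand side, so every candidate key must contain {B, C}.
{B, C}⁺ = {A, B, C, D}, which is all of the schema, so {B, C} is the only candidate key.

{B, C}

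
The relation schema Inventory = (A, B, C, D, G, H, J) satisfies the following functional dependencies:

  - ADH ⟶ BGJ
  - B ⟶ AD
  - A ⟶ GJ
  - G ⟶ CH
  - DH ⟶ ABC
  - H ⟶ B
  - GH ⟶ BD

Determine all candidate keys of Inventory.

{A}⁺: A→GJ adds G, J; G→CH adds C, H; H→B adds B; GH→BD adds D → {A, B, C, D, G, H, J}.
{B}⁺: B→AD adds A, D; A→GJ adds G, J; G→CH adds C, H → {A, B, C, D, G, H, J}.
{G}⁺: G→CH adds C, H; H→B adds B; GH→BD adds D; B→AD adds A; A→GJ adds J → {A, B, C, D, G, H, J}.
{H}⁺: H→B adds B; B→AD adds A, D; A→GJ adds G, J; G→CH adds C → {A, B, C, D, G, H, J}.

(A); (B); (G); (H)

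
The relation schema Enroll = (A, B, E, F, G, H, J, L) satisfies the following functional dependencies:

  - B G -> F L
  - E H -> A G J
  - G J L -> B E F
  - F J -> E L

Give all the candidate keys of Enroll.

{B, E, H}⁺: EH→AGJ adds A, G, J; BG→FL adds F, L → {A, B, E, F, G, H, J, L}.
{E, F, H}⁺: EH→AGJ adds A, G, J; FJ→EL adds L; GJL→BEF adds B → {A, B, E, F, G, H, J, L}.
{E, H, L}⁺: EH→AGJ adds A, G, J; GJL→BEF adds B, F → {A, B, E, F, G, H, J, L}.
{F, H, J}⁺: FJ→EL adds E, L; EH→AGJ adds A, G; GJL→BEF adds B → {A, B, E, F, G, H, J, L}.
{B, G, H, J}⁺: BG→FL adds F, L; GJL→BEF adds E; EH→AGJ adds A → {A, B, E, F, G, H, J, L}.
{G, H, J, L}⁺: GJL→BEF adds B, E, F; EH→AGJ adds A → {A, B, E, F, G, H, J, L}.

(B, E, H), (E, F, H), (E, H, L), (F, H, J), (B, G, H, J), (G, H, J, L)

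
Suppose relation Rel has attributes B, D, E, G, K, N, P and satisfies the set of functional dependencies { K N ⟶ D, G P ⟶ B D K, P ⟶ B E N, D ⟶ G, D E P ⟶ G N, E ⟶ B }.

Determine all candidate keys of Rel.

Attribute P never appears on the right-hand side of any dependency, so P must belong to every candidate key.
{P}⁺ = {B, E, N, P}, which is not all of the schema, so we must add further attributes.
{D, P}⁺: P→BEN adds B, E, N; D→G adds G; GP→BDK adds K → {B, D, E, G, K, N, P}. Minimal: {P}⁺ = {B, E, N, P}; {D}⁺ = {D, G} — none reach the full schema.
{G, P}⁺: GP→BDK adds B, D, K; P→BEN adds E, N → {B, D, E, G, K, N, P}. Minimal: {P}⁺ = {B, E, N, P}; {G}⁺ = {G} — none reach the full schema.
{K, P}⁺: P→BEN adds B, E, N; KN→D adds D; D→G adds G → {B, D, E, G, K, N, P}. Minimal: {P}⁺ = {B, E, N, P}; {K}⁺ = {K} — none reach the full schema.

DP; GP; KP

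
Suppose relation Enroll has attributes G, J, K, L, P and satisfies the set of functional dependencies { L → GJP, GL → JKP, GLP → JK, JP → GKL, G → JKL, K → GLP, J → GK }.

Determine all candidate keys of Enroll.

{G}; {J}; {K}; {L}

{G}⁺: G→JKL adds J, K, L; K→GLP adds P → {G, J, K, L, P}.
{J}⁺: J→GK adds G, K; G→JKL adds L; K→GLP adds P → {G, J, K, L, P}.
{K}⁺: K→GLP adds G, L, P; L→GJP adds J → {G, J, K, L, P}.
{L}⁺: L→GJP adds G, J, P; GL→JKP adds K → {G, J, K, L, P}.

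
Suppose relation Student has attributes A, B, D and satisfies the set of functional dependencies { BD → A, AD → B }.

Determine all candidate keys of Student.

{A, D}⁺: AD→B adds B → {A, B, D}. Minimal: {D}⁺ = {D}; {A}⁺ = {A} — none reach the full schema.
{B, D}⁺: BD→A adds A → {A, B, D}. Minimal: {D}⁺ = {D}; {B}⁺ = {B} — none reach the full schema.

AD; BD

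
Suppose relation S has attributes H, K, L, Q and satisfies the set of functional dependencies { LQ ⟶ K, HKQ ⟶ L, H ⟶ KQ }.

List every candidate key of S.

{H}⁺: H→KQ adds K, Q; HKQ→L adds L → {H, K, L, Q}.

H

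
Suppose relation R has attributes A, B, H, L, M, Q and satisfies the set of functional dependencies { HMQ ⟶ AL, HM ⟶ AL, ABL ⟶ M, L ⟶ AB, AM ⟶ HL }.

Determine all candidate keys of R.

{L, Q}, {A, M, Q}, {H, M, Q}

Attribute Q never appears on the right-hand side of any dependency, so Q must belong to every candidate key.
{Q}⁺ = {Q}, which is not all of the schema, so we must add further attributes.
{L, Q}⁺: L→AB adds A, B; ABL→M adds M; AM→HL adds H → {A, B, H, L, M, Q}. Minimal: {Q}⁺ = {Q}; {L}⁺ = {A, B, H, L, M} — none reach the full schema.
{A, M, Q}⁺: AM→HL adds H, L; L→AB adds B → {A, B, H, L, M, Q}. Minimal: {M, Q}⁺ = {M, Q}; {A, Q}⁺ = {A, Q}; {A, M}⁺ = {A, B, H, L, M} — none reach the full schema.
{H, M, Q}⁺: HMQ→AL adds A, L; L→AB adds B → {A, B, H, L, M, Q}. Minimal: {M, Q}⁺ = {M, Q}; {H, Q}⁺ = {H, Q}; {H, M}⁺ = {A, B, H, L, M} — none reach the full schema.
Any other superkey contains one of these as a subset, so there are no further candidate keys.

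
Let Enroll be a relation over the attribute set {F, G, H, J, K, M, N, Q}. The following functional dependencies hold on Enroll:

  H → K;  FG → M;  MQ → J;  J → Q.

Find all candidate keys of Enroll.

(F, G, H, J, N), (F, G, H, N, Q)

Attributes F, G, H, N never appear on any right-hand side, so every candidate key must contain {F, G, H, N}.
{F, G, H, N}⁺ = {F, G, H, K, M, N}, which is not all of the schema, so we must add further attributes.
{F, G, H, J, N}⁺: H→K adds K; FG→M adds M; J→Q adds Q → {F, G, H, J, K, M, N, Q}. Minimal: {G, H, J, N}⁺ = {G, H, J, K, N, Q}; {F, H, J, N}⁺ = {F, H, J, K, N, Q}; {F, G, J, N}⁺ = {F, G, J, M, N, Q}; … — none reach the full schema.
{F, G, H, N, Q}⁺: H→K adds K; FG→M adds M; MQ→J adds J → {F, G, H, J, K, M, N, Q}. Minimal: {G, H, N, Q}⁺ = {G, H, K, N, Q}; {F, H, N, Q}⁺ = {F, H, K, N, Q}; {F, G, N, Q}⁺ = {F, G, J, M, N, Q}; … — none reach the full schema.
Any other superkey contains one of these as a subset, so there are no further candidate keys.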